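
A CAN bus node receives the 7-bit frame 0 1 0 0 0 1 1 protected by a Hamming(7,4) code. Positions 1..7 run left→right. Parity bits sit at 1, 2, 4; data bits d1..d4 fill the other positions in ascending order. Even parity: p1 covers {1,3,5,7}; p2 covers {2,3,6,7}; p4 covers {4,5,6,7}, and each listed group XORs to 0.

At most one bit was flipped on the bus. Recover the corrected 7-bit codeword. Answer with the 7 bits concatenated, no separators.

s1 (pos 1,3,5,7): 0⊕0⊕0⊕1 = 1
s2 (pos 2,3,6,7): 1⊕0⊕1⊕1 = 1
s4 (pos 4,5,6,7): 0⊕0⊕1⊕1 = 0
Syndrome s4…s1 = 011 → error at position 3.
Flip position 3: 0100011 → 0110011

0110011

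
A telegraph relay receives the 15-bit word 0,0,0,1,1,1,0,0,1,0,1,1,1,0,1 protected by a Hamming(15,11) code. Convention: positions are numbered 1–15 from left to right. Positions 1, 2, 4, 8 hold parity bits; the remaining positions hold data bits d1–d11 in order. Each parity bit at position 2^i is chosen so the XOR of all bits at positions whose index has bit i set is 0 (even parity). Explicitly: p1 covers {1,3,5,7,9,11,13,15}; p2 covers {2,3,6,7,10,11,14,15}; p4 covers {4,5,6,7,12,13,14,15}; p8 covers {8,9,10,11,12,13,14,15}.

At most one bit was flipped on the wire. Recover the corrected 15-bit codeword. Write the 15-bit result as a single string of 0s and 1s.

s1 (pos 1,3,5,7,9,11,13,15): 0⊕0⊕1⊕0⊕1⊕1⊕1⊕1 = 1
s2 (pos 2,3,6,7,10,11,14,15): 0⊕0⊕1⊕0⊕0⊕1⊕0⊕1 = 1
s4 (pos 4,5,6,7,12,13,14,15): 1⊕1⊕1⊕0⊕1⊕1⊕0⊕1 = 0
s8 (pos 8,9,10,11,12,13,14,15): 0⊕1⊕0⊕1⊕1⊕1⊕0⊕1 = 1
Syndrome s8…s1 = 1011 → error at position 11.
Flip position 11: 000111001011101 → 000111001001101

000111001001101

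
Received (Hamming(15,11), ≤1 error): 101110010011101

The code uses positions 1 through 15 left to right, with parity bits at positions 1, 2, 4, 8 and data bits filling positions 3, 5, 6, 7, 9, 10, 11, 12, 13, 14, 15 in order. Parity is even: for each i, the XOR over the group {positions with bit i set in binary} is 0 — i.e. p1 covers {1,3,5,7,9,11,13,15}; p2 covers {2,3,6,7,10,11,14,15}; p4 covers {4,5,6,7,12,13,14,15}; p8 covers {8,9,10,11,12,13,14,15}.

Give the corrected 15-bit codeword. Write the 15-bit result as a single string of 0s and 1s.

101110010011111

s1 (pos 1,3,5,7,9,11,13,15): 1⊕1⊕1⊕0⊕0⊕1⊕1⊕1 = 0
s2 (pos 2,3,6,7,10,11,14,15): 0⊕1⊕0⊕0⊕0⊕1⊕0⊕1 = 1
s4 (pos 4,5,6,7,12,13,14,15): 1⊕1⊕0⊕0⊕1⊕1⊕0⊕1 = 1
s8 (pos 8,9,10,11,12,13,14,15): 1⊕0⊕0⊕1⊕1⊕1⊕0⊕1 = 1
Syndrome s8…s1 = 1110 → error at position 14.
Flip position 14: 101110010011101 → 101110010011111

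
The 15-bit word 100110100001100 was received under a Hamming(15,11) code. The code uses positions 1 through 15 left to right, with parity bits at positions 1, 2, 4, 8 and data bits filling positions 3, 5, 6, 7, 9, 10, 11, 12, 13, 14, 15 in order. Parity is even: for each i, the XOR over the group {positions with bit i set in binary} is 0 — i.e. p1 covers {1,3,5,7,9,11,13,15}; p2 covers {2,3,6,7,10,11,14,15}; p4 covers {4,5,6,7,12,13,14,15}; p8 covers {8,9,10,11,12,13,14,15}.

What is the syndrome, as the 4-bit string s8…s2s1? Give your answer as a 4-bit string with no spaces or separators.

0110

s1 (pos 1,3,5,7,9,11,13,15): 1⊕0⊕1⊕1⊕0⊕0⊕1⊕0 = 0
s2 (pos 2,3,6,7,10,11,14,15): 0⊕0⊕0⊕1⊕0⊕0⊕0⊕0 = 1
s4 (pos 4,5,6,7,12,13,14,15): 1⊕1⊕0⊕1⊕1⊕1⊕0⊕0 = 1
s8 (pos 8,9,10,11,12,13,14,15): 0⊕0⊕0⊕0⊕1⊕1⊕0⊕0 = 0
Syndrome s8…s1 = 0110 → error at position 6.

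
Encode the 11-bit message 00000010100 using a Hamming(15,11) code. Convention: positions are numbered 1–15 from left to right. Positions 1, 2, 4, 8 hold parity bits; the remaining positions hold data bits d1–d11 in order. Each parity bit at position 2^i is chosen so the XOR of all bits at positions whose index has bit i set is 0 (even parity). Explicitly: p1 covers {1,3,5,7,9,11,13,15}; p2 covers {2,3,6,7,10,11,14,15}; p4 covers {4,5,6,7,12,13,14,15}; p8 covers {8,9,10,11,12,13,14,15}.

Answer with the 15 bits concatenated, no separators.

010100000010100

Place data at non-parity positions: p1 p2 0 p4 0 0 0 p8 0 0 1 0 1 0 0
p1 (pos 1,3,5,7,9,11,13,15): XOR of data positions = 0⊕0⊕0⊕0⊕1⊕1⊕0 = 0
p2 (pos 2,3,6,7,10,11,14,15): XOR of data positions = 0⊕0⊕0⊕0⊕1⊕0⊕0 = 1
p4 (pos 4,5,6,7,12,13,14,15): XOR of data positions = 0⊕0⊕0⊕0⊕1⊕0⊕0 = 1
p8 (pos 8,9,10,11,12,13,14,15): XOR of data positions = 0⊕0⊕1⊕0⊕1⊕0⊕0 = 0
Codeword: 010100000010100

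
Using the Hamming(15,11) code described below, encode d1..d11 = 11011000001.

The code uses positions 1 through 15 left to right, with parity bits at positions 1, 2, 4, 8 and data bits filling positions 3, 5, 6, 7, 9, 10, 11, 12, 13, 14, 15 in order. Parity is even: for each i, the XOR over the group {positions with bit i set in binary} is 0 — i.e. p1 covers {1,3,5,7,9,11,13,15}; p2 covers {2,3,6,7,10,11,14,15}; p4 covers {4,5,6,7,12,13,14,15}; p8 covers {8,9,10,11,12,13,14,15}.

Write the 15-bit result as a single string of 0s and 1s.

Place data at non-parity positions: p1 p2 1 p4 1 0 1 p8 1 0 0 0 0 0 1
p1 (pos 1,3,5,7,9,11,13,15): XOR of data positions = 1⊕1⊕1⊕1⊕0⊕0⊕1 = 1
p2 (pos 2,3,6,7,10,11,14,15): XOR of data positions = 1⊕0⊕1⊕0⊕0⊕0⊕1 = 1
p4 (pos 4,5,6,7,12,13,14,15): XOR of data positions = 1⊕0⊕1⊕0⊕0⊕0⊕1 = 1
p8 (pos 8,9,10,11,12,13,14,15): XOR of data positions = 1⊕0⊕0⊕0⊕0⊕0⊕1 = 0
Codeword: 111110101000001

111110101000001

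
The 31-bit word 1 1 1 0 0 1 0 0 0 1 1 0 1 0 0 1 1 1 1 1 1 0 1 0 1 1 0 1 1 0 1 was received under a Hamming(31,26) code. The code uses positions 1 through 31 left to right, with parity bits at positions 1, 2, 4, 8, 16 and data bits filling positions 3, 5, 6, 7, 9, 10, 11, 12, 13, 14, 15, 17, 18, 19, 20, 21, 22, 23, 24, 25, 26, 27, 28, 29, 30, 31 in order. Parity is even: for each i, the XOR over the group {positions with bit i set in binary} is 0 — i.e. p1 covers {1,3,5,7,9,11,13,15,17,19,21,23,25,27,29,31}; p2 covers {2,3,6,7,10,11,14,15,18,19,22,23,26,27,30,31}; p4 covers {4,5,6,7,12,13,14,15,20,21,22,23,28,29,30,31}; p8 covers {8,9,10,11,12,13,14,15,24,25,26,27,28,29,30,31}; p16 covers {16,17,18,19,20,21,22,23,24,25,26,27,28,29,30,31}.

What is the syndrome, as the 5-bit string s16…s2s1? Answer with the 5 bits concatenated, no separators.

s1 (pos 1,3,5,7,9,11,13,15,17,19,21,23,25,27,29,31): 1⊕1⊕0⊕0⊕0⊕1⊕1⊕0⊕1⊕1⊕1⊕1⊕1⊕0⊕1⊕1 = 1
s2 (pos 2,3,6,7,10,11,14,15,18,19,22,23,26,27,30,31): 1⊕1⊕1⊕0⊕1⊕1⊕0⊕0⊕1⊕1⊕0⊕1⊕1⊕0⊕0⊕1 = 0
s4 (pos 4,5,6,7,12,13,14,15,20,21,22,23,28,29,30,31): 0⊕0⊕1⊕0⊕0⊕1⊕0⊕0⊕1⊕1⊕0⊕1⊕1⊕1⊕0⊕1 = 0
s8 (pos 8,9,10,11,12,13,14,15,24,25,26,27,28,29,30,31): 0⊕0⊕1⊕1⊕0⊕1⊕0⊕0⊕0⊕1⊕1⊕0⊕1⊕1⊕0⊕1 = 0
s16 (pos 16,17,18,19,20,21,22,23,24,25,26,27,28,29,30,31): 1⊕1⊕1⊕1⊕1⊕1⊕0⊕1⊕0⊕1⊕1⊕0⊕1⊕1⊕0⊕1 = 0
Syndrome s16…s1 = 00001 → error at position 1.

00001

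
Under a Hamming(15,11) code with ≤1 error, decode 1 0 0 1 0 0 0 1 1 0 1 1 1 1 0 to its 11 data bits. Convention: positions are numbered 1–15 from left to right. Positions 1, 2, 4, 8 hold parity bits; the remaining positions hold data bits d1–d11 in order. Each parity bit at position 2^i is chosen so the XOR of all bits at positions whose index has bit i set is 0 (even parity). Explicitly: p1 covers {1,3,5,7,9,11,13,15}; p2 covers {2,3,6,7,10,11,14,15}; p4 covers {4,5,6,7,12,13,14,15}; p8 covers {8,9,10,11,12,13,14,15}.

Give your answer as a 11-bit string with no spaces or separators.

00001011110

s1 (pos 1,3,5,7,9,11,13,15): 1⊕0⊕0⊕0⊕1⊕1⊕1⊕0 = 0
s2 (pos 2,3,6,7,10,11,14,15): 0⊕0⊕0⊕0⊕0⊕1⊕1⊕0 = 0
s4 (pos 4,5,6,7,12,13,14,15): 1⊕0⊕0⊕0⊕1⊕1⊕1⊕0 = 0
s8 (pos 8,9,10,11,12,13,14,15): 1⊕1⊕0⊕1⊕1⊕1⊕1⊕0 = 0
Syndrome s8…s1 = 0000 → no error.
Read data bits from positions 3,5,6,7,9,10,11,12,13,14,15: 00001011110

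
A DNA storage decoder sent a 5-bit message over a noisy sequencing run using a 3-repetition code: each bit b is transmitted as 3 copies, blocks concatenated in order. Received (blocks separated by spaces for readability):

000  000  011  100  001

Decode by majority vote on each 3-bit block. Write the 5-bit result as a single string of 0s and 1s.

Block 1 (000): 0 ones → 0
Block 2 (000): 0 ones → 0
Block 3 (011): 2 ones → 1
Block 4 (100): 1 one → 0
Block 5 (001): 1 one → 0

00100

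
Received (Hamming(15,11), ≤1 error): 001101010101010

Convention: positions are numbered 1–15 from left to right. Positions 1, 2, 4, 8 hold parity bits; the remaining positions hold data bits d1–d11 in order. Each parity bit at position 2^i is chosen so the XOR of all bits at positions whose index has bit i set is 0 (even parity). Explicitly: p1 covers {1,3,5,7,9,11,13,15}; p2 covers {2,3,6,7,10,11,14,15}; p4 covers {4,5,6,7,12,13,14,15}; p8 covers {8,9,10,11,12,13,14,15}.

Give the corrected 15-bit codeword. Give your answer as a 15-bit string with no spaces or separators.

s1 (pos 1,3,5,7,9,11,13,15): 0⊕1⊕0⊕0⊕0⊕0⊕0⊕0 = 1
s2 (pos 2,3,6,7,10,11,14,15): 0⊕1⊕1⊕0⊕1⊕0⊕1⊕0 = 0
s4 (pos 4,5,6,7,12,13,14,15): 1⊕0⊕1⊕0⊕1⊕0⊕1⊕0 = 0
s8 (pos 8,9,10,11,12,13,14,15): 1⊕0⊕1⊕0⊕1⊕0⊕1⊕0 = 0
Syndrome s8…s1 = 0001 → error at position 1.
Flip position 1: 001101010101010 → 101101010101010

101101010101010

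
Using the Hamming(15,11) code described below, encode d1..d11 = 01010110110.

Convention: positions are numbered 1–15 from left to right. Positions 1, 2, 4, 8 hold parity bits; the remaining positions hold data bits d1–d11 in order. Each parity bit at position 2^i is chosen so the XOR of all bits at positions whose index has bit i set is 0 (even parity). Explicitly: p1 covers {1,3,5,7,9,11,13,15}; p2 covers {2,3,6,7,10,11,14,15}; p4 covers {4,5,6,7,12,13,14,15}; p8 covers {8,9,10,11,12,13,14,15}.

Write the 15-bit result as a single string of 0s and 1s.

000010100110110

Place data at non-parity positions: p1 p2 0 p4 1 0 1 p8 0 1 1 0 1 1 0
p1 (pos 1,3,5,7,9,11,13,15): XOR of data positions = 0⊕1⊕1⊕0⊕1⊕1⊕0 = 0
p2 (pos 2,3,6,7,10,11,14,15): XOR of data positions = 0⊕0⊕1⊕1⊕1⊕1⊕0 = 0
p4 (pos 4,5,6,7,12,13,14,15): XOR of data positions = 1⊕0⊕1⊕0⊕1⊕1⊕0 = 0
p8 (pos 8,9,10,11,12,13,14,15): XOR of data positions = 0⊕1⊕1⊕0⊕1⊕1⊕0 = 0
Codeword: 000010100110110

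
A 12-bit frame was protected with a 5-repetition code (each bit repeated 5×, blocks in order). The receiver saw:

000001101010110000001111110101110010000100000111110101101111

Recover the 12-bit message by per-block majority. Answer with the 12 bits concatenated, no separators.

011011100111

Block 1 (00000): 0 ones → 0
Block 2 (11010): 3 ones → 1
Block 3 (10110): 3 ones → 1
Block 4 (00000): 0 ones → 0
Block 5 (11111): 5 ones → 1
Block 6 (10101): 3 ones → 1
Block 7 (11001): 3 ones → 1
Block 8 (00001): 1 one → 0
Block 9 (00000): 0 ones → 0
Block 10 (11111): 5 ones → 1
Block 11 (01011): 3 ones → 1
Block 12 (01111): 4 ones → 1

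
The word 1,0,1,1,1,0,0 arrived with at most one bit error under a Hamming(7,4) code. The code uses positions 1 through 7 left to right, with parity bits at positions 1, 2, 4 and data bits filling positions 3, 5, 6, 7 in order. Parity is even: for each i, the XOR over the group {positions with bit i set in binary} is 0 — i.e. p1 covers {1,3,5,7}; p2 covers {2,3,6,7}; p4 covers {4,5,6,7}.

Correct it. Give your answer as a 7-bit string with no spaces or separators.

1001100

s1 (pos 1,3,5,7): 1⊕1⊕1⊕0 = 1
s2 (pos 2,3,6,7): 0⊕1⊕0⊕0 = 1
s4 (pos 4,5,6,7): 1⊕1⊕0⊕0 = 0
Syndrome s4…s1 = 011 → error at position 3.
Flip position 3: 1011100 → 1001100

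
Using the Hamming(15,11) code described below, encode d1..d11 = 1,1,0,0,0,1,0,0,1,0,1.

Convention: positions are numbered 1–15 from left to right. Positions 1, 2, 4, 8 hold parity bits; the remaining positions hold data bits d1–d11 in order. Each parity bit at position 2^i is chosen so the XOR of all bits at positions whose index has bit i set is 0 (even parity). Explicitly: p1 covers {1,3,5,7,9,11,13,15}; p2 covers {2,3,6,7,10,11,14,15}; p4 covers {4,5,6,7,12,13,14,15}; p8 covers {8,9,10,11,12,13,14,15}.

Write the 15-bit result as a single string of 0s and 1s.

Place data at non-parity positions: p1 p2 1 p4 1 0 0 p8 0 1 0 0 1 0 1
p1 (pos 1,3,5,7,9,11,13,15): XOR of data positions = 1⊕1⊕0⊕0⊕0⊕1⊕1 = 0
p2 (pos 2,3,6,7,10,11,14,15): XOR of data positions = 1⊕0⊕0⊕1⊕0⊕0⊕1 = 1
p4 (pos 4,5,6,7,12,13,14,15): XOR of data positions = 1⊕0⊕0⊕0⊕1⊕0⊕1 = 1
p8 (pos 8,9,10,11,12,13,14,15): XOR of data positions = 0⊕1⊕0⊕0⊕1⊕0⊕1 = 1
Codeword: 011110010100101

011110010100101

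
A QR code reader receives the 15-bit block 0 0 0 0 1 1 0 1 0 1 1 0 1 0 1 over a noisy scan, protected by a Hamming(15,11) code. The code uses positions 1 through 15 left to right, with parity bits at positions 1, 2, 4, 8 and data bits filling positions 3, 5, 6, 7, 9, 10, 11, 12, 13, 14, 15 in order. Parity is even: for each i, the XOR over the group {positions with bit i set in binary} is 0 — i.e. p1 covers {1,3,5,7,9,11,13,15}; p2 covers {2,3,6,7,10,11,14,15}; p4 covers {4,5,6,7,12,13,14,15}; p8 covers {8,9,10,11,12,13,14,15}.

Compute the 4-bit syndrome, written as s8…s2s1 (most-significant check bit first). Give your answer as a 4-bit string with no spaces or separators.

1000

s1 (pos 1,3,5,7,9,11,13,15): 0⊕0⊕1⊕0⊕0⊕1⊕1⊕1 = 0
s2 (pos 2,3,6,7,10,11,14,15): 0⊕0⊕1⊕0⊕1⊕1⊕0⊕1 = 0
s4 (pos 4,5,6,7,12,13,14,15): 0⊕1⊕1⊕0⊕0⊕1⊕0⊕1 = 0
s8 (pos 8,9,10,11,12,13,14,15): 1⊕0⊕1⊕1⊕0⊕1⊕0⊕1 = 1
Syndrome s8…s1 = 1000 → error at position 8.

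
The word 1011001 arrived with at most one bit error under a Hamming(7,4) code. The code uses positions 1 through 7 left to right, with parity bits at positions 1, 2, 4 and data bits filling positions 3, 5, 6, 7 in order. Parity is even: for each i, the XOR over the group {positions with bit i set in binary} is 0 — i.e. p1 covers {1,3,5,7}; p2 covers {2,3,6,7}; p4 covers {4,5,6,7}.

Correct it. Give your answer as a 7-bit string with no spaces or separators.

s1 (pos 1,3,5,7): 1⊕1⊕0⊕1 = 1
s2 (pos 2,3,6,7): 0⊕1⊕0⊕1 = 0
s4 (pos 4,5,6,7): 1⊕0⊕0⊕1 = 0
Syndrome s4…s1 = 001 → error at position 1.
Flip position 1: 1011001 → 0011001

0011001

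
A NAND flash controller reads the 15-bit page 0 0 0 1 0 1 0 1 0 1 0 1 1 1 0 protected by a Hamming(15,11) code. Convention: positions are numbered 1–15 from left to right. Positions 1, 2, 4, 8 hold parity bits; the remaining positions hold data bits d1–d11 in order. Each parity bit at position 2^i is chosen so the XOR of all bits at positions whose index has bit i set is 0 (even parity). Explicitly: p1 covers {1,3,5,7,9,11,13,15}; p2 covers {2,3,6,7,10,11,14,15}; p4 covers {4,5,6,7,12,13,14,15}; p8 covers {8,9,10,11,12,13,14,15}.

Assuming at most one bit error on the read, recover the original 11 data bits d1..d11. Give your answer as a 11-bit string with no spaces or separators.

00100101111

s1 (pos 1,3,5,7,9,11,13,15): 0⊕0⊕0⊕0⊕0⊕0⊕1⊕0 = 1
s2 (pos 2,3,6,7,10,11,14,15): 0⊕0⊕1⊕0⊕1⊕0⊕1⊕0 = 1
s4 (pos 4,5,6,7,12,13,14,15): 1⊕0⊕1⊕0⊕1⊕1⊕1⊕0 = 1
s8 (pos 8,9,10,11,12,13,14,15): 1⊕0⊕1⊕0⊕1⊕1⊕1⊕0 = 1
Syndrome s8…s1 = 1111 → error at position 15.
Flip position 15: 000101010101110 → 000101010101111
Read data bits from positions 3,5,6,7,9,10,11,12,13,14,15: 00100101111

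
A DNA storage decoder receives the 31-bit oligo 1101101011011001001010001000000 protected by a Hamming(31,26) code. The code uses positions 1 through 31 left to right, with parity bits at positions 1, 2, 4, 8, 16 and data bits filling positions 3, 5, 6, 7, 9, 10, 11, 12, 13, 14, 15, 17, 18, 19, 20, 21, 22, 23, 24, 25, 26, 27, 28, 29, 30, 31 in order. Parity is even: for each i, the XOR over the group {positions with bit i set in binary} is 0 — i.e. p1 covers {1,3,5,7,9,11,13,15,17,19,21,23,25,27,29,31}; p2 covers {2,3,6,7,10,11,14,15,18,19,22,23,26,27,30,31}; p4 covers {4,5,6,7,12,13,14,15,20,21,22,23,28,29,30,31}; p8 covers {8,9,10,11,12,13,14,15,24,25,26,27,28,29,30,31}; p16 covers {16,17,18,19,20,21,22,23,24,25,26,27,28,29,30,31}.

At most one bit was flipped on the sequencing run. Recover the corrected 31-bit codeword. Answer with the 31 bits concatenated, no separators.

s1 (pos 1,3,5,7,9,11,13,15,17,19,21,23,25,27,29,31): 1⊕0⊕1⊕1⊕1⊕0⊕1⊕0⊕0⊕1⊕1⊕0⊕1⊕0⊕0⊕0 = 0
s2 (pos 2,3,6,7,10,11,14,15,18,19,22,23,26,27,30,31): 1⊕0⊕0⊕1⊕1⊕0⊕0⊕0⊕0⊕1⊕0⊕0⊕0⊕0⊕0⊕0 = 0
s4 (pos 4,5,6,7,12,13,14,15,20,21,22,23,28,29,30,31): 1⊕1⊕0⊕1⊕1⊕1⊕0⊕0⊕0⊕1⊕0⊕0⊕0⊕0⊕0⊕0 = 0
s8 (pos 8,9,10,11,12,13,14,15,24,25,26,27,28,29,30,31): 0⊕1⊕1⊕0⊕1⊕1⊕0⊕0⊕0⊕1⊕0⊕0⊕0⊕0⊕0⊕0 = 1
s16 (pos 16,17,18,19,20,21,22,23,24,25,26,27,28,29,30,31): 1⊕0⊕0⊕1⊕0⊕1⊕0⊕0⊕0⊕1⊕0⊕0⊕0⊕0⊕0⊕0 = 0
Syndrome s16…s1 = 01000 → error at position 8.
Flip position 8: 1101101011011001001010001000000 → 1101101111011001001010001000000

1101101111011001001010001000000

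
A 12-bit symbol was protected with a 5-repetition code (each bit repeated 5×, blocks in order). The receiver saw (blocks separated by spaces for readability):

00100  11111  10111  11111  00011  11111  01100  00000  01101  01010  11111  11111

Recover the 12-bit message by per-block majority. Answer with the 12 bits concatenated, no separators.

Block 1 (00100): 1 one → 0
Block 2 (11111): 5 ones → 1
Block 3 (10111): 4 ones → 1
Block 4 (11111): 5 ones → 1
Block 5 (00011): 2 ones → 0
Block 6 (11111): 5 ones → 1
Block 7 (01100): 2 ones → 0
Block 8 (00000): 0 ones → 0
Block 9 (01101): 3 ones → 1
Block 10 (01010): 2 ones → 0
Block 11 (11111): 5 ones → 1
Block 12 (11111): 5 ones → 1

011101001011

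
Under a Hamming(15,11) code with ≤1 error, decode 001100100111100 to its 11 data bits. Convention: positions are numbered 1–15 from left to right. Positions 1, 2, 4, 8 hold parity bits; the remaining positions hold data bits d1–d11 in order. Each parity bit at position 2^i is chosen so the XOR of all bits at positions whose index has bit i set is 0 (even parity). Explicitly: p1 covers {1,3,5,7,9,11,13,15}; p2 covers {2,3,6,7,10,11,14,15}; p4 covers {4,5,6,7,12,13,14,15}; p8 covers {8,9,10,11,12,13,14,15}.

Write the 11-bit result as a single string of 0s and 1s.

s1 (pos 1,3,5,7,9,11,13,15): 0⊕1⊕0⊕1⊕0⊕1⊕1⊕0 = 0
s2 (pos 2,3,6,7,10,11,14,15): 0⊕1⊕0⊕1⊕1⊕1⊕0⊕0 = 0
s4 (pos 4,5,6,7,12,13,14,15): 1⊕0⊕0⊕1⊕1⊕1⊕0⊕0 = 0
s8 (pos 8,9,10,11,12,13,14,15): 0⊕0⊕1⊕1⊕1⊕1⊕0⊕0 = 0
Syndrome s8…s1 = 0000 → no error.
Read data bits from positions 3,5,6,7,9,10,11,12,13,14,15: 10010111100

10010111100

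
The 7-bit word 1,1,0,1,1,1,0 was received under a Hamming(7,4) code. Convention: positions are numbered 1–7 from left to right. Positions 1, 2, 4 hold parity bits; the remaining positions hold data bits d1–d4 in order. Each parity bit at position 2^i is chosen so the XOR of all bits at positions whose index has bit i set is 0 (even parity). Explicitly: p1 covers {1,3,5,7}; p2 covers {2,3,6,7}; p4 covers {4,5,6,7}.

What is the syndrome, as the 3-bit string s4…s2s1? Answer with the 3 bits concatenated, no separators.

s1 (pos 1,3,5,7): 1⊕0⊕1⊕0 = 0
s2 (pos 2,3,6,7): 1⊕0⊕1⊕0 = 0
s4 (pos 4,5,6,7): 1⊕1⊕1⊕0 = 1
Syndrome s4…s1 = 100 → error at position 4.

100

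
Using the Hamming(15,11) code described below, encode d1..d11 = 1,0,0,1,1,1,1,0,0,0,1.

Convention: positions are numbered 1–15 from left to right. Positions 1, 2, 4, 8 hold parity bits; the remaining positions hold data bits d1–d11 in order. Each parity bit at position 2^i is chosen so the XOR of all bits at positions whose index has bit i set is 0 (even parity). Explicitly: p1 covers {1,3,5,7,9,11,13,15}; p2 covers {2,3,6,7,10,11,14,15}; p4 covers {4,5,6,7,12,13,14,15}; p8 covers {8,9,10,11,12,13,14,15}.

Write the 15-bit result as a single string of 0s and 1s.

Place data at non-parity positions: p1 p2 1 p4 0 0 1 p8 1 1 1 0 0 0 1
p1 (pos 1,3,5,7,9,11,13,15): XOR of data positions = 1⊕0⊕1⊕1⊕1⊕0⊕1 = 1
p2 (pos 2,3,6,7,10,11,14,15): XOR of data positions = 1⊕0⊕1⊕1⊕1⊕0⊕1 = 1
p4 (pos 4,5,6,7,12,13,14,15): XOR of data positions = 0⊕0⊕1⊕0⊕0⊕0⊕1 = 0
p8 (pos 8,9,10,11,12,13,14,15): XOR of data positions = 1⊕1⊕1⊕0⊕0⊕0⊕1 = 0
Codeword: 111000101110001

111000101110001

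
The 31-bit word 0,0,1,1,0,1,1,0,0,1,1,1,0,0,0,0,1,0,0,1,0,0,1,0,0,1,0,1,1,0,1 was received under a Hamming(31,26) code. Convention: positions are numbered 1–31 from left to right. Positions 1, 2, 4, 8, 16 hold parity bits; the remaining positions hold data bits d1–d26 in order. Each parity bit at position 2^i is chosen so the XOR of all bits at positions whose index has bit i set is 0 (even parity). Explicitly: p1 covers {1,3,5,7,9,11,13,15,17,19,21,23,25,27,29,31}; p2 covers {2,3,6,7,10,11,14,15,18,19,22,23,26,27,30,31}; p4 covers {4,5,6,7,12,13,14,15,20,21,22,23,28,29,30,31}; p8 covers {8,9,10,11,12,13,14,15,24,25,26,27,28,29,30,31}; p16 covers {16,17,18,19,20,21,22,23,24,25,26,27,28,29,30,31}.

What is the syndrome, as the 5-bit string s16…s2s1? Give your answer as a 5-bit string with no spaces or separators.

s1 (pos 1,3,5,7,9,11,13,15,17,19,21,23,25,27,29,31): 0⊕1⊕0⊕1⊕0⊕1⊕0⊕0⊕1⊕0⊕0⊕1⊕0⊕0⊕1⊕1 = 1
s2 (pos 2,3,6,7,10,11,14,15,18,19,22,23,26,27,30,31): 0⊕1⊕1⊕1⊕1⊕1⊕0⊕0⊕0⊕0⊕0⊕1⊕1⊕0⊕0⊕1 = 0
s4 (pos 4,5,6,7,12,13,14,15,20,21,22,23,28,29,30,31): 1⊕0⊕1⊕1⊕1⊕0⊕0⊕0⊕1⊕0⊕0⊕1⊕1⊕1⊕0⊕1 = 1
s8 (pos 8,9,10,11,12,13,14,15,24,25,26,27,28,29,30,31): 0⊕0⊕1⊕1⊕1⊕0⊕0⊕0⊕0⊕0⊕1⊕0⊕1⊕1⊕0⊕1 = 1
s16 (pos 16,17,18,19,20,21,22,23,24,25,26,27,28,29,30,31): 0⊕1⊕0⊕0⊕1⊕0⊕0⊕1⊕0⊕0⊕1⊕0⊕1⊕1⊕0⊕1 = 1
Syndrome s16…s1 = 11101 → error at position 29.

11101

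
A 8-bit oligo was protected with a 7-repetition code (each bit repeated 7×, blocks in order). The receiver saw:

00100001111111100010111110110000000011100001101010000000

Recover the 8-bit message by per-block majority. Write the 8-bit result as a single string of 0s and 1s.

01010010

Block 1 (0010000): 1 one → 0
Block 2 (1111111): 7 ones → 1
Block 3 (1000101): 3 ones → 0
Block 4 (1111011): 6 ones → 1
Block 5 (0000000): 0 ones → 0
Block 6 (0111000): 3 ones → 0
Block 7 (0110101): 4 ones → 1
Block 8 (0000000): 0 ones → 0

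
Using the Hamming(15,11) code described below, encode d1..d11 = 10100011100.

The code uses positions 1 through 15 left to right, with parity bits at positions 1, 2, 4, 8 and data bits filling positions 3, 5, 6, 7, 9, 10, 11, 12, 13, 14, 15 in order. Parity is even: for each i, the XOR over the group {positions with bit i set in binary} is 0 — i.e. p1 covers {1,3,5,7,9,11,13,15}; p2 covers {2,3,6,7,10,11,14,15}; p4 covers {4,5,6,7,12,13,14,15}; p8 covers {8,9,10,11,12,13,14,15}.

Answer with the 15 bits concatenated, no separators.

111101010011100

Place data at non-parity positions: p1 p2 1 p4 0 1 0 p8 0 0 1 1 1 0 0
p1 (pos 1,3,5,7,9,11,13,15): XOR of data positions = 1⊕0⊕0⊕0⊕1⊕1⊕0 = 1
p2 (pos 2,3,6,7,10,11,14,15): XOR of data positions = 1⊕1⊕0⊕0⊕1⊕0⊕0 = 1
p4 (pos 4,5,6,7,12,13,14,15): XOR of data positions = 0⊕1⊕0⊕1⊕1⊕0⊕0 = 1
p8 (pos 8,9,10,11,12,13,14,15): XOR of data positions = 0⊕0⊕1⊕1⊕1⊕0⊕0 = 1
Codeword: 111101010011100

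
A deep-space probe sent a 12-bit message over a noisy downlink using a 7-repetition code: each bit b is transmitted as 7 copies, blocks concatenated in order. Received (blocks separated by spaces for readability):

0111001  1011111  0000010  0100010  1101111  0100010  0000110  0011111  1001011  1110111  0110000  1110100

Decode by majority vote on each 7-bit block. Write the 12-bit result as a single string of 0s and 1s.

Block 1 (0111001): 4 ones → 1
Block 2 (1011111): 6 ones → 1
Block 3 (0000010): 1 one → 0
Block 4 (0100010): 2 ones → 0
Block 5 (1101111): 6 ones → 1
Block 6 (0100010): 2 ones → 0
Block 7 (0000110): 2 ones → 0
Block 8 (0011111): 5 ones → 1
Block 9 (1001011): 4 ones → 1
Block 10 (1110111): 6 ones → 1
Block 11 (0110000): 2 ones → 0
Block 12 (1110100): 4 ones → 1

110010011101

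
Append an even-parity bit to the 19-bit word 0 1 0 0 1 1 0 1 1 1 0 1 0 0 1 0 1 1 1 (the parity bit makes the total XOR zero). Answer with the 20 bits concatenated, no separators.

01001101110100101111

XOR of the 19 data bits: 0⊕1⊕0⊕0⊕1⊕1⊕0⊕1⊕1⊕1⊕0⊕1⊕0⊕0⊕1⊕0⊕1⊕1⊕1 = 1
Parity bit = 1 (so all 20 bits XOR to 0).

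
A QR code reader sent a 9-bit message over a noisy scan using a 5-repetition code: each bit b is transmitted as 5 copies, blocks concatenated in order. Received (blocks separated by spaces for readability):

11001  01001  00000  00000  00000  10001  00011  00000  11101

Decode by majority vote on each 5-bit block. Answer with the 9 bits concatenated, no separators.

Block 1 (11001): 3 ones → 1
Block 2 (01001): 2 ones → 0
Block 3 (00000): 0 ones → 0
Block 4 (00000): 0 ones → 0
Block 5 (00000): 0 ones → 0
Block 6 (10001): 2 ones → 0
Block 7 (00011): 2 ones → 0
Block 8 (00000): 0 ones → 0
Block 9 (11101): 4 ones → 1

100000001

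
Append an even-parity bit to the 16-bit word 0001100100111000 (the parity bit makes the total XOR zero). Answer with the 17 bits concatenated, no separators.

00011001001110000

XOR of the 16 data bits: 0⊕0⊕0⊕1⊕1⊕0⊕0⊕1⊕0⊕0⊕1⊕1⊕1⊕0⊕0⊕0 = 0
Parity bit = 0 (so all 17 bits XOR to 0).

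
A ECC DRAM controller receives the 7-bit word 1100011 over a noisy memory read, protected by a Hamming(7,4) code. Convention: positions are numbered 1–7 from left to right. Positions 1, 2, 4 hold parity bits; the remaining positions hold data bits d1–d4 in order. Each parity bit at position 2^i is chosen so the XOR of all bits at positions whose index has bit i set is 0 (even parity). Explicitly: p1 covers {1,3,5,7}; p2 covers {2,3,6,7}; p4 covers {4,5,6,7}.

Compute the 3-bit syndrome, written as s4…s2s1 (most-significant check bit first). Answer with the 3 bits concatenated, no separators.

s1 (pos 1,3,5,7): 1⊕0⊕0⊕1 = 0
s2 (pos 2,3,6,7): 1⊕0⊕1⊕1 = 1
s4 (pos 4,5,6,7): 0⊕0⊕1⊕1 = 0
Syndrome s4…s1 = 010 → error at position 2.

010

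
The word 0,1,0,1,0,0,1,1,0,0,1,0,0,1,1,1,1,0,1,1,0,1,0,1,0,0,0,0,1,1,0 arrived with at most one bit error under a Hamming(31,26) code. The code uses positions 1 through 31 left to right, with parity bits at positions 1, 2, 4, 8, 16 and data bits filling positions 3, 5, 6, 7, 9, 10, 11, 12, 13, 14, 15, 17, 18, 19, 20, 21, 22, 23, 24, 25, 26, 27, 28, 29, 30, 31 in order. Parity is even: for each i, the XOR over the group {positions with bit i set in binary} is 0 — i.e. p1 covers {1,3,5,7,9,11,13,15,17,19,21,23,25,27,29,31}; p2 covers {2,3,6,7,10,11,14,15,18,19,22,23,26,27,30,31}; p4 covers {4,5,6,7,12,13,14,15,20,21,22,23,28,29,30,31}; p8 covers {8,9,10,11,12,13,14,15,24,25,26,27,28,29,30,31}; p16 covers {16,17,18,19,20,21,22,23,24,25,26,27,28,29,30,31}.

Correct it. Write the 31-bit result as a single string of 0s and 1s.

s1 (pos 1,3,5,7,9,11,13,15,17,19,21,23,25,27,29,31): 0⊕0⊕0⊕1⊕0⊕1⊕0⊕1⊕1⊕1⊕0⊕0⊕0⊕0⊕1⊕0 = 0
s2 (pos 2,3,6,7,10,11,14,15,18,19,22,23,26,27,30,31): 1⊕0⊕0⊕1⊕0⊕1⊕1⊕1⊕0⊕1⊕1⊕0⊕0⊕0⊕1⊕0 = 0
s4 (pos 4,5,6,7,12,13,14,15,20,21,22,23,28,29,30,31): 1⊕0⊕0⊕1⊕0⊕0⊕1⊕1⊕1⊕0⊕1⊕0⊕0⊕1⊕1⊕0 = 0
s8 (pos 8,9,10,11,12,13,14,15,24,25,26,27,28,29,30,31): 1⊕0⊕0⊕1⊕0⊕0⊕1⊕1⊕1⊕0⊕0⊕0⊕0⊕1⊕1⊕0 = 1
s16 (pos 16,17,18,19,20,21,22,23,24,25,26,27,28,29,30,31): 1⊕1⊕0⊕1⊕1⊕0⊕1⊕0⊕1⊕0⊕0⊕0⊕0⊕1⊕1⊕0 = 0
Syndrome s16…s1 = 01000 → error at position 8.
Flip position 8: 0101001100100111101101010000110 → 0101001000100111101101010000110

0101001000100111101101010000110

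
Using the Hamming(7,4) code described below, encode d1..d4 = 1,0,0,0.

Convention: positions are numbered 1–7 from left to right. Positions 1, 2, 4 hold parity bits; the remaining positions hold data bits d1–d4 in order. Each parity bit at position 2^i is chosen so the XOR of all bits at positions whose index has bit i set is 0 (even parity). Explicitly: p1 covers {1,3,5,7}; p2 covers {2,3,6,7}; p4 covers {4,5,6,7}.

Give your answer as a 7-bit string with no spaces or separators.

1110000

Place data at non-parity positions: p1 p2 1 p4 0 0 0
p1 (pos 1,3,5,7): XOR of data positions = 1⊕0⊕0 = 1
p2 (pos 2,3,6,7): XOR of data positions = 1⊕0⊕0 = 1
p4 (pos 4,5,6,7): XOR of data positions = 0⊕0⊕0 = 0
Codeword: 1110000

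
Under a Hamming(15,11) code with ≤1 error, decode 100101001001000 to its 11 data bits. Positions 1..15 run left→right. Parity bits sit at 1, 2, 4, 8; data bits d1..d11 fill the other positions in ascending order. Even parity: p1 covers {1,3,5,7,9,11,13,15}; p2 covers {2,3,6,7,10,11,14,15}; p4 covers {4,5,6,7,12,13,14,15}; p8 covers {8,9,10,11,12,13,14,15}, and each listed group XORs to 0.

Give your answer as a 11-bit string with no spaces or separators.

00001001000

s1 (pos 1,3,5,7,9,11,13,15): 1⊕0⊕0⊕0⊕1⊕0⊕0⊕0 = 0
s2 (pos 2,3,6,7,10,11,14,15): 0⊕0⊕1⊕0⊕0⊕0⊕0⊕0 = 1
s4 (pos 4,5,6,7,12,13,14,15): 1⊕0⊕1⊕0⊕1⊕0⊕0⊕0 = 1
s8 (pos 8,9,10,11,12,13,14,15): 0⊕1⊕0⊕0⊕1⊕0⊕0⊕0 = 0
Syndrome s8…s1 = 0110 → error at position 6.
Flip position 6: 100101001001000 → 100100001001000
Read data bits from positions 3,5,6,7,9,10,11,12,13,14,15: 00001001000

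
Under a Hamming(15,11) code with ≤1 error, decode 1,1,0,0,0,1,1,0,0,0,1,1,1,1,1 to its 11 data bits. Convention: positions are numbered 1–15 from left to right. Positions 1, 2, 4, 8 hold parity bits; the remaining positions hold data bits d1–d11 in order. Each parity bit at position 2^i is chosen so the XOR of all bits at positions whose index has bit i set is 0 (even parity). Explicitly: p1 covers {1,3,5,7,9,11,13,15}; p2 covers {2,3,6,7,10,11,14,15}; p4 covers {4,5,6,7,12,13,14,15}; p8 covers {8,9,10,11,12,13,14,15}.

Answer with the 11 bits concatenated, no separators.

s1 (pos 1,3,5,7,9,11,13,15): 1⊕0⊕0⊕1⊕0⊕1⊕1⊕1 = 1
s2 (pos 2,3,6,7,10,11,14,15): 1⊕0⊕1⊕1⊕0⊕1⊕1⊕1 = 0
s4 (pos 4,5,6,7,12,13,14,15): 0⊕0⊕1⊕1⊕1⊕1⊕1⊕1 = 0
s8 (pos 8,9,10,11,12,13,14,15): 0⊕0⊕0⊕1⊕1⊕1⊕1⊕1 = 1
Syndrome s8…s1 = 1001 → error at position 9.
Flip position 9: 110001100011111 → 110001101011111
Read data bits from positions 3,5,6,7,9,10,11,12,13,14,15: 00111011111

00111011111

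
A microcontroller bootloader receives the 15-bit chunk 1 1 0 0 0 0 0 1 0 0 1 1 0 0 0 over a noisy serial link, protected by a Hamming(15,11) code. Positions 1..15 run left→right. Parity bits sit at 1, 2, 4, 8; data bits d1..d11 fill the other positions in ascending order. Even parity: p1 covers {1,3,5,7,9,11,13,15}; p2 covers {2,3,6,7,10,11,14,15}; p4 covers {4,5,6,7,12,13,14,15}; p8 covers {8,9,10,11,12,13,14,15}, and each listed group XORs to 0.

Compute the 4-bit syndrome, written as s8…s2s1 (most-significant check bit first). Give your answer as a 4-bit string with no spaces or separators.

s1 (pos 1,3,5,7,9,11,13,15): 1⊕0⊕0⊕0⊕0⊕1⊕0⊕0 = 0
s2 (pos 2,3,6,7,10,11,14,15): 1⊕0⊕0⊕0⊕0⊕1⊕0⊕0 = 0
s4 (pos 4,5,6,7,12,13,14,15): 0⊕0⊕0⊕0⊕1⊕0⊕0⊕0 = 1
s8 (pos 8,9,10,11,12,13,14,15): 1⊕0⊕0⊕1⊕1⊕0⊕0⊕0 = 1
Syndrome s8…s1 = 1100 → error at position 12.

1100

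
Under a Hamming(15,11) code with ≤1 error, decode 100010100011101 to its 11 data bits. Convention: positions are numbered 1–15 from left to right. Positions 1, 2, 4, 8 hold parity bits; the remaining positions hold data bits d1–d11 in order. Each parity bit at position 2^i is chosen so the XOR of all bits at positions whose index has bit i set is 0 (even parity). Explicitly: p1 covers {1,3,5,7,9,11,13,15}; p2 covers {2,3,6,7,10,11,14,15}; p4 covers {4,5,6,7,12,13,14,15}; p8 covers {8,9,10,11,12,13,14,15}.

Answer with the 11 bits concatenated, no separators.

s1 (pos 1,3,5,7,9,11,13,15): 1⊕0⊕1⊕1⊕0⊕1⊕1⊕1 = 0
s2 (pos 2,3,6,7,10,11,14,15): 0⊕0⊕0⊕1⊕0⊕1⊕0⊕1 = 1
s4 (pos 4,5,6,7,12,13,14,15): 0⊕1⊕0⊕1⊕1⊕1⊕0⊕1 = 1
s8 (pos 8,9,10,11,12,13,14,15): 0⊕0⊕0⊕1⊕1⊕1⊕0⊕1 = 0
Syndrome s8…s1 = 0110 → error at position 6.
Flip position 6: 100010100011101 → 100011100011101
Read data bits from positions 3,5,6,7,9,10,11,12,13,14,15: 01110011101

01110011101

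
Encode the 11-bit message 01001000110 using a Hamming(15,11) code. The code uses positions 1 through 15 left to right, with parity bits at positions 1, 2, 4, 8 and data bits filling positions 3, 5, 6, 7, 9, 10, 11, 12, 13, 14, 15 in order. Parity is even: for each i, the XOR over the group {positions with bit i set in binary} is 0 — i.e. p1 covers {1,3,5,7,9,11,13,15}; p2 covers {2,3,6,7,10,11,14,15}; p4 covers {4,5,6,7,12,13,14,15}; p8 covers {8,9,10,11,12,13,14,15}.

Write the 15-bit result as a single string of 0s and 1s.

Place data at non-parity positions: p1 p2 0 p4 1 0 0 p8 1 0 0 0 1 1 0
p1 (pos 1,3,5,7,9,11,13,15): XOR of data positions = 0⊕1⊕0⊕1⊕0⊕1⊕0 = 1
p2 (pos 2,3,6,7,10,11,14,15): XOR of data positions = 0⊕0⊕0⊕0⊕0⊕1⊕0 = 1
p4 (pos 4,5,6,7,12,13,14,15): XOR of data positions = 1⊕0⊕0⊕0⊕1⊕1⊕0 = 1
p8 (pos 8,9,10,11,12,13,14,15): XOR of data positions = 1⊕0⊕0⊕0⊕1⊕1⊕0 = 1
Codeword: 110110011000110

110110011000110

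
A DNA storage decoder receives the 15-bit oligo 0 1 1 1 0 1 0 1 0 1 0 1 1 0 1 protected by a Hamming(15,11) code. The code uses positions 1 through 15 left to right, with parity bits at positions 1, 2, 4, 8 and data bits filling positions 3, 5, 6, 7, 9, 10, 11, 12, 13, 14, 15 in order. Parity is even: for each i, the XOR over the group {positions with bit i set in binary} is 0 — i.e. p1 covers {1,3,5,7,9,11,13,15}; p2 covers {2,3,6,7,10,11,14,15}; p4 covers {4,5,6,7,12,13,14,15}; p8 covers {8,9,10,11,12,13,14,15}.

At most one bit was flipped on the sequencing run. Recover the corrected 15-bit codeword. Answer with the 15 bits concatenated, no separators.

011101010101100

s1 (pos 1,3,5,7,9,11,13,15): 0⊕1⊕0⊕0⊕0⊕0⊕1⊕1 = 1
s2 (pos 2,3,6,7,10,11,14,15): 1⊕1⊕1⊕0⊕1⊕0⊕0⊕1 = 1
s4 (pos 4,5,6,7,12,13,14,15): 1⊕0⊕1⊕0⊕1⊕1⊕0⊕1 = 1
s8 (pos 8,9,10,11,12,13,14,15): 1⊕0⊕1⊕0⊕1⊕1⊕0⊕1 = 1
Syndrome s8…s1 = 1111 → error at position 15.
Flip position 15: 011101010101101 → 011101010101100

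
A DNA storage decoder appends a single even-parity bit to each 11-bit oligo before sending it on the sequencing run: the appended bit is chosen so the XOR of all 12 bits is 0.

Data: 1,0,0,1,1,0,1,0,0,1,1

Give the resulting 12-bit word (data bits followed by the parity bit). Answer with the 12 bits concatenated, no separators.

100110100110

XOR of the 11 data bits: 1⊕0⊕0⊕1⊕1⊕0⊕1⊕0⊕0⊕1⊕1 = 0
Parity bit = 0 (so all 12 bits XOR to 0).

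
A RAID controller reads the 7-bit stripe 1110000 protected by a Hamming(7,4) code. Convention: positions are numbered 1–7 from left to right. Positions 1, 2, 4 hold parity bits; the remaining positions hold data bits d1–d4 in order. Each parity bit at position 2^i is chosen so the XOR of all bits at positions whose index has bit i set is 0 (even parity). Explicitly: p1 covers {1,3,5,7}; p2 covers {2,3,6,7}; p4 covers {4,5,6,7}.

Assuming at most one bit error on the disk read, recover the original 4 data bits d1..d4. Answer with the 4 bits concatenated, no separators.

s1 (pos 1,3,5,7): 1⊕1⊕0⊕0 = 0
s2 (pos 2,3,6,7): 1⊕1⊕0⊕0 = 0
s4 (pos 4,5,6,7): 0⊕0⊕0⊕0 = 0
Syndrome s4…s1 = 000 → no error.
Read data bits from positions 3,5,6,7: 1000

1000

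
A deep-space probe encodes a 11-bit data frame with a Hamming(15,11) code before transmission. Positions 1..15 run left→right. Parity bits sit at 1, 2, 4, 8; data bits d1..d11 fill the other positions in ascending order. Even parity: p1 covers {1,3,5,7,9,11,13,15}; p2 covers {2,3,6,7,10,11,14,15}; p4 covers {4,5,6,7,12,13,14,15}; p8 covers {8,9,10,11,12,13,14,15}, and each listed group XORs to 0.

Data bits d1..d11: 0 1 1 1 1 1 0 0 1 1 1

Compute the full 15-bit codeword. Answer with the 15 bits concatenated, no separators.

Place data at non-parity positions: p1 p2 0 p4 1 1 1 p8 1 1 0 0 1 1 1
p1 (pos 1,3,5,7,9,11,13,15): XOR of data positions = 0⊕1⊕1⊕1⊕0⊕1⊕1 = 1
p2 (pos 2,3,6,7,10,11,14,15): XOR of data positions = 0⊕1⊕1⊕1⊕0⊕1⊕1 = 1
p4 (pos 4,5,6,7,12,13,14,15): XOR of data positions = 1⊕1⊕1⊕0⊕1⊕1⊕1 = 0
p8 (pos 8,9,10,11,12,13,14,15): XOR of data positions = 1⊕1⊕0⊕0⊕1⊕1⊕1 = 1
Codeword: 110011111100111

110011111100111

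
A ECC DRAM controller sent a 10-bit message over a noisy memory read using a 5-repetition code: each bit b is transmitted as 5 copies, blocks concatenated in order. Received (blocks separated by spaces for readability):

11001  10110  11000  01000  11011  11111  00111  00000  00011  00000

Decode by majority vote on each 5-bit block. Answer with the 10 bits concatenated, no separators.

1100111000

Block 1 (11001): 3 ones → 1
Block 2 (10110): 3 ones → 1
Block 3 (11000): 2 ones → 0
Block 4 (01000): 1 one → 0
Block 5 (11011): 4 ones → 1
Block 6 (11111): 5 ones → 1
Block 7 (00111): 3 ones → 1
Block 8 (00000): 0 ones → 0
Block 9 (00011): 2 ones → 0
Block 10 (00000): 0 ones → 0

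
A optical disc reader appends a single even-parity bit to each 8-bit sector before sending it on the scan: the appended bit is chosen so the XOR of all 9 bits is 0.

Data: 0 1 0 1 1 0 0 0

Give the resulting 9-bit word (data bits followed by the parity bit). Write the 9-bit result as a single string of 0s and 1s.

XOR of the 8 data bits: 0⊕1⊕0⊕1⊕1⊕0⊕0⊕0 = 1
Parity bit = 1 (so all 9 bits XOR to 0).

010110001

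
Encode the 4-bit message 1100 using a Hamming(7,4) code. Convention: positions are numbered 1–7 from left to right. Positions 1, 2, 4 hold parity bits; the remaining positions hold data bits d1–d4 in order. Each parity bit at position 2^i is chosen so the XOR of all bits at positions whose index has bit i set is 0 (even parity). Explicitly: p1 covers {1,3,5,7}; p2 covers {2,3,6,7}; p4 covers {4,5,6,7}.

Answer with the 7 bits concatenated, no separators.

0111100

Place data at non-parity positions: p1 p2 1 p4 1 0 0
p1 (pos 1,3,5,7): XOR of data positions = 1⊕1⊕0 = 0
p2 (pos 2,3,6,7): XOR of data positions = 1⊕0⊕0 = 1
p4 (pos 4,5,6,7): XOR of data positions = 1⊕0⊕0 = 1
Codeword: 0111100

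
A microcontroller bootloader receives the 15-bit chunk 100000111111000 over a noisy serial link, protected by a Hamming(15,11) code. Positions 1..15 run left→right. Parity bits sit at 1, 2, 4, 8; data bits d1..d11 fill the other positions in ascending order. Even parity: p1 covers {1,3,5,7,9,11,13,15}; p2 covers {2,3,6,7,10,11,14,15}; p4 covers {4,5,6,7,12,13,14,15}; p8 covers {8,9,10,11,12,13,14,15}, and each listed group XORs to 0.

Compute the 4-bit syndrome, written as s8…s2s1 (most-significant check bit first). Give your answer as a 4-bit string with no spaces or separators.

1010

s1 (pos 1,3,5,7,9,11,13,15): 1⊕0⊕0⊕1⊕1⊕1⊕0⊕0 = 0
s2 (pos 2,3,6,7,10,11,14,15): 0⊕0⊕0⊕1⊕1⊕1⊕0⊕0 = 1
s4 (pos 4,5,6,7,12,13,14,15): 0⊕0⊕0⊕1⊕1⊕0⊕0⊕0 = 0
s8 (pos 8,9,10,11,12,13,14,15): 1⊕1⊕1⊕1⊕1⊕0⊕0⊕0 = 1
Syndrome s8…s1 = 1010 → error at position 10.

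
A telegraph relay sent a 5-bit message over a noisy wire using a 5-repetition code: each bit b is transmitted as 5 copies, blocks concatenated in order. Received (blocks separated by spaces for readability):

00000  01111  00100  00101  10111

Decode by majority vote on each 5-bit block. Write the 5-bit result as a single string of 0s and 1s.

01001

Block 1 (00000): 0 ones → 0
Block 2 (01111): 4 ones → 1
Block 3 (00100): 1 one → 0
Block 4 (00101): 2 ones → 0
Block 5 (10111): 4 ones → 1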